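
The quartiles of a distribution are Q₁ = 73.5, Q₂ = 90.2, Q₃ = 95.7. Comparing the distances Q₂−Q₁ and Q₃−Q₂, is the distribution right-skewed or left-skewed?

Q₂ − Q₁ = 16.7;  Q₃ − Q₂ = 5.5
Q₂ − Q₁ > Q₃ − Q₂ ⇒ the lower half is more spread out ⇒ left-skewed.

left-skewed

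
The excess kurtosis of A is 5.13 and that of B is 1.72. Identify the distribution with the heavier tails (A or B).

Higher excess kurtosis ⇒ heavier tails relative to the normal distribution.
5.13 vs 1.72: the larger is 5.13, so A has heavier tails.

A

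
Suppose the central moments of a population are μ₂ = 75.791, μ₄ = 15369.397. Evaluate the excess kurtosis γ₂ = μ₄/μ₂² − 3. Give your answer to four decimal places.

μ₂² = 75.791² = 5744.27568
μ₄/μ₂² = 15369.397 / 5744.27568 = 2.67560
γ₂ = 2.67560 − 3 ≈ -0.3244

-0.3244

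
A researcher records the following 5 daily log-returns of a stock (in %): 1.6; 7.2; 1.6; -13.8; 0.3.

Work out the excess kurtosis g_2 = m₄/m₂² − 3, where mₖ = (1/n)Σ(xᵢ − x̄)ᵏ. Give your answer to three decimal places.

-0.184

x̄ = -0.6200
Σ(xᵢ − x̄)² = 245.5680 ⇒ m₂ = 49.11360
Σ(xᵢ − x̄)⁴ = 33964.9086 ⇒ m₄ = 6792.98172
m₂² = 2412.14570
g_2 = m₄/m₂² − 3 = 2.81616 − 3 ≈ -0.184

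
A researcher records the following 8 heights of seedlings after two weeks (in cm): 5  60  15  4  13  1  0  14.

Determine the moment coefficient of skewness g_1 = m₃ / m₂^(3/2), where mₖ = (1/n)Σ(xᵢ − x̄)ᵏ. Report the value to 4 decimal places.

1.8650

x̄ = (5 + 60 + 15 + 4 + 13 + 1 + 0 + 14) / 8 = 14.0000
deviations (xᵢ − x̄): -9.0000, 46.0000, 1.0000, -10.0000, -1.0000, -13.0000, -14.0000, 0.0000
Σ(xᵢ − x̄)² = 2664.0000 ⇒ m₂ = 2664.0000/8 = 333.00000
Σ(xᵢ − x̄)³ = 90666.0000 ⇒ m₃ = 90666.0000/8 = 11333.25000
m₂^(3/2) = 333.00000^(1.5) = 6076.67977
g_1 = m₃ / m₂^(3/2) = 11333.25000 / 6076.67977 ≈ 1.8650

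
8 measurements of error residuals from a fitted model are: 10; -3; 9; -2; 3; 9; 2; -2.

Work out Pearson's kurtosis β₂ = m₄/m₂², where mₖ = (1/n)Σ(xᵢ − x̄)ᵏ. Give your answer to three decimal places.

x̄ = 3.2500
Σ(xᵢ − x̄)² = 207.5000 ⇒ m₂ = 25.93750
Σ(xᵢ − x̄)⁴ = 7309.9063 ⇒ m₄ = 913.73828
m₂² = 672.75391
β₂ = m₄/m₂² = 913.73828 / 672.75391 ≈ 1.358

1.358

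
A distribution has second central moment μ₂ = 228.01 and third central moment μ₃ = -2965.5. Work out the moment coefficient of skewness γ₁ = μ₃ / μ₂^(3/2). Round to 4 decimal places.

σ = √μ₂ = √228.01 = 15.10000
σ³ = μ₂^(3/2) = 3442.95100
γ₁ = μ₃/σ³ = -2965.5 / 3442.95100 ≈ -0.8613

-0.8613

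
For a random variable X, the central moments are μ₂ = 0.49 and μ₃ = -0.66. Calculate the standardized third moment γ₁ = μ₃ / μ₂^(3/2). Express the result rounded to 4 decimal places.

-1.9242

σ = √μ₂ = √0.49 = 0.70000
σ³ = μ₂^(3/2) = 0.34300
γ₁ = μ₃/σ³ = -0.66 / 0.34300 ≈ -1.9242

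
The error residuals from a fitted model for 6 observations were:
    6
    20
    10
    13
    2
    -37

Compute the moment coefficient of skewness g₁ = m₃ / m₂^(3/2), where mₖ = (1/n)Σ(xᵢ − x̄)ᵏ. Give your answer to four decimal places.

x̄ = (6 + 20 + 10 + 13 + 2 - 37) / 6 = 2.3333
deviations (xᵢ − x̄): 3.6667, 17.6667, 7.6667, 10.6667, -0.3333, -39.3333
Σ(xᵢ − x̄)² = 2045.3333 ⇒ m₂ = 2045.3333/6 = 340.88889
Σ(xᵢ − x̄)³ = -53625.5556 ⇒ m₃ = -53625.5556/6 = -8937.59259
m₂^(3/2) = 340.88889^(1.5) = 6293.89174
g₁ = m₃ / m₂^(3/2) = -8937.59259 / 6293.89174 ≈ -1.4200

-1.4200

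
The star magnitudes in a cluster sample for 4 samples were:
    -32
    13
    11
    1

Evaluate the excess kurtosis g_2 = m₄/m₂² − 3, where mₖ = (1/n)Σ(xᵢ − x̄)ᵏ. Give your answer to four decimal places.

x̄ = -1.7500
Σ(xᵢ − x̄)² = 1302.7500 ⇒ m₂ = 325.68750
Σ(xᵢ − x̄)⁴ = 911156.5781 ⇒ m₄ = 227789.14453
m₂² = 106072.34766
g_2 = m₄/m₂² − 3 = 2.14749 − 3 ≈ -0.8525

-0.8525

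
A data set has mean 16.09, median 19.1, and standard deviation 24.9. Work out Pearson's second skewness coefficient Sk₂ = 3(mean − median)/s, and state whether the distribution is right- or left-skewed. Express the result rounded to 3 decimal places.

Sk₂ = 3(16.09 − 19.1) / 24.9 = 3 × -3.0100 / 24.9
    = -9.0300 / 24.9 ≈ -0.363
Sk₂ < 0 ⇒ mean < median ⇒ left-skewed (negative skew).

-0.363, left-skewed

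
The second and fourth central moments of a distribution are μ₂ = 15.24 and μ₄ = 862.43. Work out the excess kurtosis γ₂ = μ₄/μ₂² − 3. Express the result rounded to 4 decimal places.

μ₂² = 15.24² = 232.25760
μ₄/μ₂² = 862.43 / 232.25760 = 3.71325
γ₂ = 3.71325 − 3 ≈ 0.7132

0.7132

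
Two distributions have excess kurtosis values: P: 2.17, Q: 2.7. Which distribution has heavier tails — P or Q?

Q

Higher excess kurtosis ⇒ heavier tails relative to the normal distribution.
2.17 vs 2.7: the larger is 2.7, so Q has heavier tails.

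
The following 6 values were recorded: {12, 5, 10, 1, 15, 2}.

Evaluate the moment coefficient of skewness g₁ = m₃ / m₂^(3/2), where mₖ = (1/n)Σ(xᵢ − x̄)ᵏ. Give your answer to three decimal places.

x̄ = (12 + 5 + 10 + 1 + 15 + 2) / 6 = 7.5000
deviations (xᵢ − x̄): 4.5000, -2.5000, 2.5000, -6.5000, 7.5000, -5.5000
Σ(xᵢ − x̄)² = 161.5000 ⇒ m₂ = 161.5000/6 = 26.91667
Σ(xᵢ − x̄)³ = 72.0000 ⇒ m₃ = 72.0000/6 = 12.00000
m₂^(3/2) = 26.91667^(1.5) = 139.64710
g₁ = m₃ / m₂^(3/2) = 12.00000 / 139.64710 ≈ 0.086

0.086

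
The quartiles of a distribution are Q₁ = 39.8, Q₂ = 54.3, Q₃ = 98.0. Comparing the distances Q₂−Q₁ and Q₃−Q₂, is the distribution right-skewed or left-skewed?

right-skewed

Q₂ − Q₁ = 14.5;  Q₃ − Q₂ = 43.7
Q₃ − Q₂ > Q₂ − Q₁ ⇒ the upper half is more spread out ⇒ right-skewed.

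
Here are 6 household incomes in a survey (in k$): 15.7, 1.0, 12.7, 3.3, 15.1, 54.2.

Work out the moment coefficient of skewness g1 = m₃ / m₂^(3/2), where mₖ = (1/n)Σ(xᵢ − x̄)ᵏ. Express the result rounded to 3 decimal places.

1.375

x̄ = (15.7 + 1.0 + 12.7 + 3.3 + 15.1 + 54.2) / 6 = 17.0000
deviations (xᵢ − x̄): -1.3000, -16.0000, -4.3000, -13.7000, -1.9000, 37.2000
Σ(xᵢ − x̄)² = 1851.3200 ⇒ m₂ = 1851.3200/6 = 308.55333
Σ(xᵢ − x̄)³ = 44722.9320 ⇒ m₃ = 44722.9320/6 = 7453.82200
m₂^(3/2) = 308.55333^(1.5) = 5419.95104
g1 = m₃ / m₂^(3/2) = 7453.82200 / 5419.95104 ≈ 1.375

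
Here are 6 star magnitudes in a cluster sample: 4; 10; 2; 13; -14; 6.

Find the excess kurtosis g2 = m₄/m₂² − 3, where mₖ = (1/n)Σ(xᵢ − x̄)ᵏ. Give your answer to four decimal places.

x̄ = 3.5000
Σ(xᵢ − x̄)² = 447.5000 ⇒ m₂ = 74.58333
Σ(xᵢ − x̄)⁴ = 103763.3750 ⇒ m₄ = 17293.89583
m₂² = 5562.67361
g2 = m₄/m₂² − 3 = 3.10892 − 3 ≈ 0.1089

0.1089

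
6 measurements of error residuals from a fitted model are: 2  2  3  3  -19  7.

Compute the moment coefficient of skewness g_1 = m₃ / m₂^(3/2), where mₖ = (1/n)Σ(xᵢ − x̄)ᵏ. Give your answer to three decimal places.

x̄ = (2 + 2 + 3 + 3 - 19 + 7) / 6 = -0.3333
deviations (xᵢ − x̄): 2.3333, 2.3333, 3.3333, 3.3333, -18.6667, 7.3333
Σ(xᵢ − x̄)² = 435.3333 ⇒ m₂ = 435.3333/6 = 72.55556
Σ(xᵢ − x̄)³ = -6010.4444 ⇒ m₃ = -6010.4444/6 = -1001.74074
m₂^(3/2) = 72.55556^(1.5) = 618.02495
g_1 = m₃ / m₂^(3/2) = -1001.74074 / 618.02495 ≈ -1.621

-1.621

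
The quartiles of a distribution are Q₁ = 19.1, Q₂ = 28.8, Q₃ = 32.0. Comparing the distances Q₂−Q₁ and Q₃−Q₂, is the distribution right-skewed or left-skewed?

Q₂ − Q₁ = 9.7;  Q₃ − Q₂ = 3.2
Q₂ − Q₁ > Q₃ − Q₂ ⇒ the lower half is more spread out ⇒ left-skewed.

left-skewed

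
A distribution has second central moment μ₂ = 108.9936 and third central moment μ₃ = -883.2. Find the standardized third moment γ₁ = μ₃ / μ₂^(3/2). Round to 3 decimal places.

σ = √μ₂ = √108.9936 = 10.44000
σ³ = μ₂^(3/2) = 1137.89318
γ₁ = μ₃/σ³ = -883.2 / 1137.89318 ≈ -0.776

-0.776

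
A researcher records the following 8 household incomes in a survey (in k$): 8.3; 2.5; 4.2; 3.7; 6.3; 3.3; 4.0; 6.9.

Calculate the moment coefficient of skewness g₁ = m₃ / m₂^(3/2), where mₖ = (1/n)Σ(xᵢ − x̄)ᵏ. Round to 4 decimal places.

0.5429

x̄ = (8.3 + 2.5 + 4.2 + 3.7 + 6.3 + 3.3 + 4.0 + 6.9) / 8 = 4.9000
deviations (xᵢ − x̄): 3.4000, -2.4000, -0.7000, -1.2000, 1.4000, -1.6000, -0.9000, 2.0000
Σ(xᵢ − x̄)² = 28.5800 ⇒ m₂ = 28.5800/8 = 3.57250
Σ(xᵢ − x̄)³ = 29.3280 ⇒ m₃ = 29.3280/8 = 3.66600
m₂^(3/2) = 3.57250^(1.5) = 6.75240
g₁ = m₃ / m₂^(3/2) = 3.66600 / 6.75240 ≈ 0.5429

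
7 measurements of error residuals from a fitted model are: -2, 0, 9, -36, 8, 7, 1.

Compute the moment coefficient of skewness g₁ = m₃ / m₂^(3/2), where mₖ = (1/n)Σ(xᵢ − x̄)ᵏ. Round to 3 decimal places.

x̄ = (-2 + 0 + 9 - 36 + 8 + 7 + 1) / 7 = -1.8571
deviations (xᵢ − x̄): -0.1429, 1.8571, 10.8571, -34.1429, 9.8571, 8.8571, 2.8571
Σ(xᵢ − x̄)² = 1470.8571 ⇒ m₂ = 1470.8571/7 = 210.12245
Σ(xᵢ − x̄)³ = -36839.3878 ⇒ m₃ = -36839.3878/7 = -5262.76968
m₂^(3/2) = 210.12245^(1.5) = 3045.85119
g₁ = m₃ / m₂^(3/2) = -5262.76968 / 3045.85119 ≈ -1.728

-1.728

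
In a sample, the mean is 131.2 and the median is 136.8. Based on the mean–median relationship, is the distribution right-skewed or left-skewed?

mean − median = 131.2 − 136.8 = -5.6
mean < median ⇒ the longer tail is on the left ⇒ left-skewed (negatively skewed).

left-skewed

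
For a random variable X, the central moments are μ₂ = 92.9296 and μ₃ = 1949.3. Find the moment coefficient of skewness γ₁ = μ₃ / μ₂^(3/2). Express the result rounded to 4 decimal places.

σ = √μ₂ = √92.9296 = 9.64000
σ³ = μ₂^(3/2) = 895.84134
γ₁ = μ₃/σ³ = 1949.3 / 895.84134 ≈ 2.1759

2.1759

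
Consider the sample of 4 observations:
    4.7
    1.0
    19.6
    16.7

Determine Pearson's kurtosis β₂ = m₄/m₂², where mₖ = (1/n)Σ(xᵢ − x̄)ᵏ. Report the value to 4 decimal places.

1.1723

x̄ = 10.5000
Σ(xᵢ − x̄)² = 245.1400 ⇒ m₂ = 61.28500
Σ(xᵢ − x̄)⁴ = 17611.8418 ⇒ m₄ = 4402.96045
m₂² = 3755.85123
β₂ = m₄/m₂² = 4402.96045 / 3755.85123 ≈ 1.1723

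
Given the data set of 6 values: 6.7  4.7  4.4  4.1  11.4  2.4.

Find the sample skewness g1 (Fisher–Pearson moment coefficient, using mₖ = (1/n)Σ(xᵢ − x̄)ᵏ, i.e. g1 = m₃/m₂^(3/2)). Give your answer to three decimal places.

1.090

x̄ = (6.7 + 4.7 + 4.4 + 4.1 + 11.4 + 2.4) / 6 = 5.6167
deviations (xᵢ − x̄): 1.0833, -0.9167, -1.2167, -1.5167, 5.7833, -3.2167
Σ(xᵢ − x̄)² = 49.5883 ⇒ m₂ = 49.5883/6 = 8.26472
Σ(xᵢ − x̄)³ = 155.3636 ⇒ m₃ = 155.3636/6 = 25.89393
m₂^(3/2) = 8.26472^(1.5) = 23.75978
g1 = m₃ / m₂^(3/2) = 25.89393 / 23.75978 ≈ 1.090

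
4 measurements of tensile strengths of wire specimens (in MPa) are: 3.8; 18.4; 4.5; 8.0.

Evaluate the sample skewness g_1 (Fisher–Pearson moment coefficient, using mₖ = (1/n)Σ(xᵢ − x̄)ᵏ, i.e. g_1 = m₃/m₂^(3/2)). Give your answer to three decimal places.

0.919

x̄ = (3.8 + 18.4 + 4.5 + 8.0) / 4 = 8.6750
deviations (xᵢ − x̄): -4.8750, 9.7250, -4.1750, -0.6750
Σ(xᵢ − x̄)² = 136.2275 ⇒ m₂ = 136.2275/4 = 34.05687
Σ(xᵢ − x̄)³ = 730.8101 ⇒ m₃ = 730.8101/4 = 182.70253
m₂^(3/2) = 34.05687^(1.5) = 198.75003
g_1 = m₃ / m₂^(3/2) = 182.70253 / 198.75003 ≈ 0.919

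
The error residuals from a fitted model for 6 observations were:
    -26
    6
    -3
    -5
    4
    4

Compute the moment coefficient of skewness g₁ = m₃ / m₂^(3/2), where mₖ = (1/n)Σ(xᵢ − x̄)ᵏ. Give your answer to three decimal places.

-1.297

x̄ = (-26 + 6 - 3 - 5 + 4 + 4) / 6 = -3.3333
deviations (xᵢ − x̄): -22.6667, 9.3333, 0.3333, -1.6667, 7.3333, 7.3333
Σ(xᵢ − x̄)² = 711.3333 ⇒ m₂ = 711.3333/6 = 118.55556
Σ(xᵢ − x̄)³ = -10048.4444 ⇒ m₃ = -10048.4444/6 = -1674.74074
m₂^(3/2) = 118.55556^(1.5) = 1290.87106
g₁ = m₃ / m₂^(3/2) = -1674.74074 / 1290.87106 ≈ -1.297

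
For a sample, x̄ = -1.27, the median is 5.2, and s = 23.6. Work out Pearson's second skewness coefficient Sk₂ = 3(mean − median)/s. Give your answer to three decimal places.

Sk₂ = 3(-1.27 − 5.2) / 23.6 = 3 × -6.4700 / 23.6
    = -19.4100 / 23.6 ≈ -0.822

-0.822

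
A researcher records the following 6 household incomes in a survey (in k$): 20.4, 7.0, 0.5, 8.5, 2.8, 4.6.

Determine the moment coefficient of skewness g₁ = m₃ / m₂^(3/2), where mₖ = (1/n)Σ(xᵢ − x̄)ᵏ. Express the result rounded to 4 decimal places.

x̄ = (20.4 + 7.0 + 0.5 + 8.5 + 2.8 + 4.6) / 6 = 7.3000
deviations (xᵢ − x̄): 13.1000, -0.3000, -6.8000, 1.2000, -4.5000, -2.7000
Σ(xᵢ − x̄)² = 246.9200 ⇒ m₂ = 246.9200/6 = 41.15333
Σ(xᵢ − x̄)³ = 1824.5520 ⇒ m₃ = 1824.5520/6 = 304.09200
m₂^(3/2) = 41.15333^(1.5) = 264.00219
g₁ = m₃ / m₂^(3/2) = 304.09200 / 264.00219 ≈ 1.1519

1.1519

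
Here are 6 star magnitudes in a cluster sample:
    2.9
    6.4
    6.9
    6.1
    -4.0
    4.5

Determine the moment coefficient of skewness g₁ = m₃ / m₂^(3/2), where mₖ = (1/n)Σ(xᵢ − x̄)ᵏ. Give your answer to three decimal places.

-1.326

x̄ = (2.9 + 6.4 + 6.9 + 6.1 - 4.0 + 4.5) / 6 = 3.8000
deviations (xᵢ − x̄): -0.9000, 2.6000, 3.1000, 2.3000, -7.8000, 0.7000
Σ(xᵢ − x̄)² = 83.8000 ⇒ m₂ = 83.8000/6 = 13.96667
Σ(xᵢ − x̄)³ = -415.4040 ⇒ m₃ = -415.4040/6 = -69.23400
m₂^(3/2) = 13.96667^(1.5) = 52.19623
g₁ = m₃ / m₂^(3/2) = -69.23400 / 52.19623 ≈ -1.326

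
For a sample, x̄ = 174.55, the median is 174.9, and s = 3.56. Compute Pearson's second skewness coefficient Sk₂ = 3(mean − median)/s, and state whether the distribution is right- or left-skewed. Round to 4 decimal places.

-0.2949, left-skewed

Sk₂ = 3(174.55 − 174.9) / 3.56 = 3 × -0.3500 / 3.56
    = -1.0500 / 3.56 ≈ -0.2949
Sk₂ < 0 ⇒ mean < median ⇒ left-skewed (negative skew).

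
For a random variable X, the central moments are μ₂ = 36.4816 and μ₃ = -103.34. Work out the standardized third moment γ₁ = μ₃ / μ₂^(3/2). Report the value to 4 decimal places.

σ = √μ₂ = √36.4816 = 6.04000
σ³ = μ₂^(3/2) = 220.34886
γ₁ = μ₃/σ³ = -103.34 / 220.34886 ≈ -0.4690

-0.4690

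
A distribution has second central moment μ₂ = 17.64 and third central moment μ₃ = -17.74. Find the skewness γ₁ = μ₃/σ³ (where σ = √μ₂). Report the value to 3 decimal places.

σ = √μ₂ = √17.64 = 4.20000
σ³ = μ₂^(3/2) = 74.08800
γ₁ = μ₃/σ³ = -17.74 / 74.08800 ≈ -0.239

-0.239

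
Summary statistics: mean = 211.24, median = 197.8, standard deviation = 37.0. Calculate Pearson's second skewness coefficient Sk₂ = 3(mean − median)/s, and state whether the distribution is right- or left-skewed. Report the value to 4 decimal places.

Sk₂ = 3(211.24 − 197.8) / 37.0 = 3 × 13.4400 / 37.0
    = 40.3200 / 37.0 ≈ 1.0897
Sk₂ > 0 ⇒ mean > median ⇒ right-skewed (positive skew).

1.0897, right-skewed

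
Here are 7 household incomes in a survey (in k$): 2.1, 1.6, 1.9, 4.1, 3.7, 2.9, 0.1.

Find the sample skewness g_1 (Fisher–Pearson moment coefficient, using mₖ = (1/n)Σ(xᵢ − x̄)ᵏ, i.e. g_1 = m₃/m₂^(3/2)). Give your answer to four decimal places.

-0.2652

x̄ = (2.1 + 1.6 + 1.9 + 4.1 + 3.7 + 2.9 + 0.1) / 7 = 2.3429
deviations (xᵢ − x̄): -0.2429, -0.7429, -0.4429, 1.7571, 1.3571, 0.5571, -2.2429
Σ(xᵢ − x̄)² = 11.0771 ⇒ m₂ = 11.0771/7 = 1.58245
Σ(xᵢ − x̄)³ = -3.6958 ⇒ m₃ = -3.6958/7 = -0.52797
m₂^(3/2) = 1.58245^(1.5) = 1.99065
g_1 = m₃ / m₂^(3/2) = -0.52797 / 1.99065 ≈ -0.2652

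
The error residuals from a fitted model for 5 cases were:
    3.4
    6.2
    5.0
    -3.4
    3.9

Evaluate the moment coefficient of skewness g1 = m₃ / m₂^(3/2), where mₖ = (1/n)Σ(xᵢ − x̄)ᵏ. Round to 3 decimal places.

x̄ = (3.4 + 6.2 + 5.0 - 3.4 + 3.9) / 5 = 3.0200
deviations (xᵢ − x̄): 0.3800, 3.1800, 1.9800, -6.4200, 0.8800
Σ(xᵢ − x̄)² = 56.1680 ⇒ m₂ = 56.1680/5 = 11.23360
Σ(xᵢ − x̄)³ = -223.9531 ⇒ m₃ = -223.9531/5 = -44.79062
m₂^(3/2) = 11.23360^(1.5) = 37.65117
g1 = m₃ / m₂^(3/2) = -44.79062 / 37.65117 ≈ -1.190

-1.190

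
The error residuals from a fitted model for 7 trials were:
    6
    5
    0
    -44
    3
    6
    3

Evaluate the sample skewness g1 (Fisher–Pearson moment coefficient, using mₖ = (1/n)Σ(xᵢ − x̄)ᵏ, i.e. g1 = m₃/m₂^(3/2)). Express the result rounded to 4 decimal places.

-1.9847

x̄ = (6 + 5 + 0 - 44 + 3 + 6 + 3) / 7 = -3.0000
deviations (xᵢ − x̄): 9.0000, 8.0000, 3.0000, -41.0000, 6.0000, 9.0000, 6.0000
Σ(xᵢ − x̄)² = 1988.0000 ⇒ m₂ = 1988.0000/7 = 284.00000
Σ(xᵢ − x̄)³ = -66492.0000 ⇒ m₃ = -66492.0000/7 = -9498.85714
m₂^(3/2) = 284.00000^(1.5) = 4786.05307
g1 = m₃ / m₂^(3/2) = -9498.85714 / 4786.05307 ≈ -1.9847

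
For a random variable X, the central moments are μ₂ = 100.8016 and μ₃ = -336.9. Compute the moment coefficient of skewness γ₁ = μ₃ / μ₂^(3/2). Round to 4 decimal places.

-0.3329

σ = √μ₂ = √100.8016 = 10.04000
σ³ = μ₂^(3/2) = 1012.04806
γ₁ = μ₃/σ³ = -336.9 / 1012.04806 ≈ -0.3329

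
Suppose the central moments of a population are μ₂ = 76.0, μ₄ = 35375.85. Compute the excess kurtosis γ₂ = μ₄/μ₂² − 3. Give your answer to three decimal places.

μ₂² = 76.0² = 5776.00000
μ₄/μ₂² = 35375.85 / 5776.00000 = 6.12463
γ₂ = 6.12463 − 3 ≈ 3.125

3.125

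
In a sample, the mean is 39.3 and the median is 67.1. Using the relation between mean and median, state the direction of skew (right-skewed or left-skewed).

left-skewed

mean − median = 39.3 − 67.1 = -27.8
mean < median ⇒ the longer tail is on the left ⇒ left-skewed (negatively skewed).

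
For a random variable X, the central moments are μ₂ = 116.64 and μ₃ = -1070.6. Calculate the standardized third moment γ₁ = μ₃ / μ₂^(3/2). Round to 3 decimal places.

σ = √μ₂ = √116.64 = 10.80000
σ³ = μ₂^(3/2) = 1259.71200
γ₁ = μ₃/σ³ = -1070.6 / 1259.71200 ≈ -0.850

-0.850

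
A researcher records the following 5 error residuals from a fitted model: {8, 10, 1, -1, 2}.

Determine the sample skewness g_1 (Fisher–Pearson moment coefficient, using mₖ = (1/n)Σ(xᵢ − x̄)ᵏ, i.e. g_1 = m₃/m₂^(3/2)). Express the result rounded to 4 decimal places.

0.3143

x̄ = (8 + 10 + 1 - 1 + 2) / 5 = 4.0000
deviations (xᵢ − x̄): 4.0000, 6.0000, -3.0000, -5.0000, -2.0000
Σ(xᵢ − x̄)² = 90.0000 ⇒ m₂ = 90.0000/5 = 18.00000
Σ(xᵢ − x̄)³ = 120.0000 ⇒ m₃ = 120.0000/5 = 24.00000
m₂^(3/2) = 18.00000^(1.5) = 76.36753
g_1 = m₃ / m₂^(3/2) = 24.00000 / 76.36753 ≈ 0.3143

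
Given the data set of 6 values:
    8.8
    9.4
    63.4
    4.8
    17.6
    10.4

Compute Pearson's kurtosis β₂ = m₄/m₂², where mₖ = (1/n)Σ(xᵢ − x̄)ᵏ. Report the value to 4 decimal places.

x̄ = 19.0667
Σ(xᵢ − x̄)² = 2445.0933 ⇒ m₂ = 407.51556
Σ(xᵢ − x̄)⁴ = 3929887.7586 ⇒ m₄ = 654981.29310
m₂² = 166068.92802
β₂ = m₄/m₂² = 654981.29310 / 166068.92802 ≈ 3.9440

3.9440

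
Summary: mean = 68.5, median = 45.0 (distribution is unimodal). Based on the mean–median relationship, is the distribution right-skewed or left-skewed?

right-skewed

mean − median = 68.5 − 45.0 = 23.5
mean > median ⇒ the longer tail is on the right ⇒ right-skewed (positively skewed).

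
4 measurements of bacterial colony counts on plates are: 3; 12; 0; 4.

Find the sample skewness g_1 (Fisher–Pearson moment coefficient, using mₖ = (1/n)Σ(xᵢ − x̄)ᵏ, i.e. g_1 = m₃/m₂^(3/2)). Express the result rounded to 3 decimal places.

x̄ = (3 + 12 + 0 + 4) / 4 = 4.7500
deviations (xᵢ − x̄): -1.7500, 7.2500, -4.7500, -0.7500
Σ(xᵢ − x̄)² = 78.7500 ⇒ m₂ = 78.7500/4 = 19.68750
Σ(xᵢ − x̄)³ = 268.1250 ⇒ m₃ = 268.1250/4 = 67.03125
m₂^(3/2) = 19.68750^(1.5) = 87.35462
g_1 = m₃ / m₂^(3/2) = 67.03125 / 87.35462 ≈ 0.767

0.767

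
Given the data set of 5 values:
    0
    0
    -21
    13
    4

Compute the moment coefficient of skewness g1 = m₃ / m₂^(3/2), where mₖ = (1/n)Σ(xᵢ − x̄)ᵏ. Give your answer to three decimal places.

-0.792

x̄ = (0 + 0 - 21 + 13 + 4) / 5 = -0.8000
deviations (xᵢ − x̄): 0.8000, 0.8000, -20.2000, 13.8000, 4.8000
Σ(xᵢ − x̄)² = 622.8000 ⇒ m₂ = 622.8000/5 = 124.56000
Σ(xᵢ − x̄)³ = -5502.7200 ⇒ m₃ = -5502.7200/5 = -1100.54400
m₂^(3/2) = 124.56000^(1.5) = 1390.16996
g1 = m₃ / m₂^(3/2) = -1100.54400 / 1390.16996 ≈ -0.792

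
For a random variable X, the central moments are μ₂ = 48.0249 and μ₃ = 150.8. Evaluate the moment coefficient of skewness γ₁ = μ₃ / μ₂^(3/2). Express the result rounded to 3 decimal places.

σ = √μ₂ = √48.0249 = 6.93000
σ³ = μ₂^(3/2) = 332.81256
γ₁ = μ₃/σ³ = 150.8 / 332.81256 ≈ 0.453

0.453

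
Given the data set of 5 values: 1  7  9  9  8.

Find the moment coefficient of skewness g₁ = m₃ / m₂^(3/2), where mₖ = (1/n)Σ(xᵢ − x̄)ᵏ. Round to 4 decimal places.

-1.2832

x̄ = (1 + 7 + 9 + 9 + 8) / 5 = 6.8000
deviations (xᵢ − x̄): -5.8000, 0.2000, 2.2000, 2.2000, 1.2000
Σ(xᵢ − x̄)² = 44.8000 ⇒ m₂ = 44.8000/5 = 8.96000
Σ(xᵢ − x̄)³ = -172.0800 ⇒ m₃ = -172.0800/5 = -34.41600
m₂^(3/2) = 8.96000^(1.5) = 26.82020
g₁ = m₃ / m₂^(3/2) = -34.41600 / 26.82020 ≈ -1.2832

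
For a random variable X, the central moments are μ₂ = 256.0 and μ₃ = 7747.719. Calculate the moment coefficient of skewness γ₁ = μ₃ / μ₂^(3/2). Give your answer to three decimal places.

1.892

σ = √μ₂ = √256.0 = 16.00000
σ³ = μ₂^(3/2) = 4096.00000
γ₁ = μ₃/σ³ = 7747.719 / 4096.00000 ≈ 1.892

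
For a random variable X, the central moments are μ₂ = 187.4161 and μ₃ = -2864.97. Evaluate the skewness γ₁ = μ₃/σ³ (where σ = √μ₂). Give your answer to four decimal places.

σ = √μ₂ = √187.4161 = 13.69000
σ³ = μ₂^(3/2) = 2565.72641
γ₁ = μ₃/σ³ = -2864.97 / 2565.72641 ≈ -1.1166

-1.1166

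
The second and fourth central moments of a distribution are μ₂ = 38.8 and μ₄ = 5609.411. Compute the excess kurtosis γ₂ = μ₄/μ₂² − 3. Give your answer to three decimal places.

0.726

μ₂² = 38.8² = 1505.44000
μ₄/μ₂² = 5609.411 / 1505.44000 = 3.72609
γ₂ = 3.72609 − 3 ≈ 0.726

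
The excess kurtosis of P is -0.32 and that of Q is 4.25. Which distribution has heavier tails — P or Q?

Higher excess kurtosis ⇒ heavier tails relative to the normal distribution.
-0.32 vs 4.25: the larger is 4.25, so Q has heavier tails. (Q is leptokurtic — heavier-than-normal tails; the other is platykurtic.)

Q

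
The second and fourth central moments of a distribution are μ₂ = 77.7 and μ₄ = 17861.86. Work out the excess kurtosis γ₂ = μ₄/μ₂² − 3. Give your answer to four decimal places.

μ₂² = 77.7² = 6037.29000
μ₄/μ₂² = 17861.86 / 6037.29000 = 2.95859
γ₂ = 2.95859 − 3 ≈ -0.0414

-0.0414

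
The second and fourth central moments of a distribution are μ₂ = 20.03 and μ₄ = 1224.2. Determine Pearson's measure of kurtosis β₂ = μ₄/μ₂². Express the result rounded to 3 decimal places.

μ₂² = 20.03² = 401.20090
μ₄/μ₂² = 1224.2 / 401.20090 = 3.05134
β₂ ≈ 3.051

3.051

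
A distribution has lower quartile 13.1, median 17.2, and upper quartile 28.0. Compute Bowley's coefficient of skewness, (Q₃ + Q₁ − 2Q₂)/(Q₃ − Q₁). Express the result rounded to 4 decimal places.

numerator: Q₃ + Q₁ − 2Q₂ = 28.0 + 13.1 − 2×17.2 = 6.7000
denominator: Q₃ − Q₁ = 28.0 − 13.1 = 14.9000
Bowley skewness = 6.7000 / 14.9000 ≈ 0.4497

0.4497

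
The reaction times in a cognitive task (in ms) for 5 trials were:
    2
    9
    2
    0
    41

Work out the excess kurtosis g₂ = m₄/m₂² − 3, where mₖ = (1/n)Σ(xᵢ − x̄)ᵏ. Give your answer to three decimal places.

0.044

x̄ = 10.8000
Σ(xᵢ − x̄)² = 1186.8000 ⇒ m₂ = 237.36000
Σ(xᵢ − x̄)⁴ = 857426.2560 ⇒ m₄ = 171485.25120
m₂² = 56339.76960
g₂ = m₄/m₂² − 3 = 3.04377 − 3 ≈ 0.044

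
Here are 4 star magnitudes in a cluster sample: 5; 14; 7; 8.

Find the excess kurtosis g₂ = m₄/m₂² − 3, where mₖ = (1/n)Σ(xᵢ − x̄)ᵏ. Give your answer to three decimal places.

-0.886

x̄ = 8.5000
Σ(xᵢ − x̄)² = 45.0000 ⇒ m₂ = 11.25000
Σ(xᵢ − x̄)⁴ = 1070.2500 ⇒ m₄ = 267.56250
m₂² = 126.56250
g₂ = m₄/m₂² − 3 = 2.11407 − 3 ≈ -0.886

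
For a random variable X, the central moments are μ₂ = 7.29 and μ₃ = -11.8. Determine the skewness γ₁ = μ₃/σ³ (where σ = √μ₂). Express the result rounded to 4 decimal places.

σ = √μ₂ = √7.29 = 2.70000
σ³ = μ₂^(3/2) = 19.68300
γ₁ = μ₃/σ³ = -11.8 / 19.68300 ≈ -0.5995

-0.5995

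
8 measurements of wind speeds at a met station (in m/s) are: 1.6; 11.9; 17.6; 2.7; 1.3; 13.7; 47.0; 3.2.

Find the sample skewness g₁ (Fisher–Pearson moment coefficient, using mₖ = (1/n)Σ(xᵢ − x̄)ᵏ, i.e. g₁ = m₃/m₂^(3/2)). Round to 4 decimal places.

x̄ = (1.6 + 11.9 + 17.6 + 2.7 + 1.3 + 13.7 + 47.0 + 3.2) / 8 = 12.3750
deviations (xᵢ − x̄): -10.7750, -0.4750, 5.2250, -9.6750, -11.0750, 1.3250, 34.6250, -9.1750
Σ(xᵢ − x̄)² = 1644.7150 ⇒ m₂ = 1644.7150/8 = 205.58938
Σ(xᵢ − x̄)³ = 37369.0658 ⇒ m₃ = 37369.0658/8 = 4671.13322
m₂^(3/2) = 205.58938^(1.5) = 2947.82026
g₁ = m₃ / m₂^(3/2) = 4671.13322 / 2947.82026 ≈ 1.5846

1.5846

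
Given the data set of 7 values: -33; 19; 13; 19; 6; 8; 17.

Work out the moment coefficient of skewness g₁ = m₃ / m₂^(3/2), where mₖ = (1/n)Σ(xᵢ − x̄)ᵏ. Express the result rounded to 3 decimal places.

-1.721

x̄ = (-33 + 19 + 13 + 19 + 6 + 8 + 17) / 7 = 7.0000
deviations (xᵢ − x̄): -40.0000, 12.0000, 6.0000, 12.0000, -1.0000, 1.0000, 10.0000
Σ(xᵢ − x̄)² = 2026.0000 ⇒ m₂ = 2026.0000/7 = 289.42857
Σ(xᵢ − x̄)³ = -59328.0000 ⇒ m₃ = -59328.0000/7 = -8475.42857
m₂^(3/2) = 289.42857^(1.5) = 4923.93262
g₁ = m₃ / m₂^(3/2) = -8475.42857 / 4923.93262 ≈ -1.721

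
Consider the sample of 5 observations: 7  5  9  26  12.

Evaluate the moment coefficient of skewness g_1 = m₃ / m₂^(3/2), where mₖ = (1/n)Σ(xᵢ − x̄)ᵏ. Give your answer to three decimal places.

1.161

x̄ = (7 + 5 + 9 + 26 + 12) / 5 = 11.8000
deviations (xᵢ − x̄): -4.8000, -6.8000, -2.8000, 14.2000, 0.2000
Σ(xᵢ − x̄)² = 278.8000 ⇒ m₂ = 278.8000/5 = 55.76000
Σ(xᵢ − x̄)³ = 2416.3200 ⇒ m₃ = 2416.3200/5 = 483.26400
m₂^(3/2) = 55.76000^(1.5) = 416.37452
g_1 = m₃ / m₂^(3/2) = 483.26400 / 416.37452 ≈ 1.161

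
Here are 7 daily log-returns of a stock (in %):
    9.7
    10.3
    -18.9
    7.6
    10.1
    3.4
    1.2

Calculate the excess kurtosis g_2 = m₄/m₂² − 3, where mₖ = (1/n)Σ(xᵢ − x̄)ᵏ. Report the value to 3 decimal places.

x̄ = 3.3429
Σ(xᵢ − x̄)² = 651.9371 ⇒ m₂ = 93.13388
Σ(xᵢ − x̄)⁴ = 251182.5621 ⇒ m₄ = 35883.22315
m₂² = 8673.91915
g_2 = m₄/m₂² − 3 = 4.13691 − 3 ≈ 1.137

1.137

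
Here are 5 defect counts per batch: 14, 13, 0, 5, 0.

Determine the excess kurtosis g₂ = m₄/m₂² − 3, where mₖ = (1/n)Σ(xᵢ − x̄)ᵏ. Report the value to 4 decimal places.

-1.7473

x̄ = 6.4000
Σ(xᵢ − x̄)² = 185.2000 ⇒ m₂ = 37.04000
Σ(xᵢ − x̄)⁴ = 8592.9760 ⇒ m₄ = 1718.59520
m₂² = 1371.96160
g₂ = m₄/m₂² − 3 = 1.25266 − 3 ≈ -1.7473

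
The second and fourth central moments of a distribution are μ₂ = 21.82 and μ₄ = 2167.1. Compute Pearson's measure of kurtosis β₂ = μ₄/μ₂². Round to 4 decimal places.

μ₂² = 21.82² = 476.11240
μ₄/μ₂² = 2167.1 / 476.11240 = 4.55166
β₂ ≈ 4.5517

4.5517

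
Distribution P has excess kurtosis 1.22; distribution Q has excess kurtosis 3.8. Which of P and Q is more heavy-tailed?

Q

Higher excess kurtosis ⇒ heavier tails relative to the normal distribution.
1.22 vs 3.8: the larger is 3.8, so Q has heavier tails.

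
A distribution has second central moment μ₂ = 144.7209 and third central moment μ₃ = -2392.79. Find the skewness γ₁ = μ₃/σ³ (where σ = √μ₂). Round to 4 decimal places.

-1.3744

σ = √μ₂ = √144.7209 = 12.03000
σ³ = μ₂^(3/2) = 1740.99243
γ₁ = μ₃/σ³ = -2392.79 / 1740.99243 ≈ -1.3744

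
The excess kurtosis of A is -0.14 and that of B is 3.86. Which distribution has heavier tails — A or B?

B

Higher excess kurtosis ⇒ heavier tails relative to the normal distribution.
-0.14 vs 3.86: the larger is 3.86, so B has heavier tails. (B is leptokurtic — heavier-than-normal tails; the other is platykurtic.)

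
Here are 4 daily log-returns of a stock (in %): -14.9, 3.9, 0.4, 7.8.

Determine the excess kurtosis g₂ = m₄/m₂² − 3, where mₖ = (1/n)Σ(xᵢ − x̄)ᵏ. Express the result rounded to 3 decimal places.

-0.889

x̄ = -0.7000
Σ(xᵢ − x̄)² = 296.2600 ⇒ m₂ = 74.06500
Σ(xᵢ − x̄)⁴ = 46327.9618 ⇒ m₄ = 11581.99045
m₂² = 5485.62423
g₂ = m₄/m₂² − 3 = 2.11134 − 3 ≈ -0.889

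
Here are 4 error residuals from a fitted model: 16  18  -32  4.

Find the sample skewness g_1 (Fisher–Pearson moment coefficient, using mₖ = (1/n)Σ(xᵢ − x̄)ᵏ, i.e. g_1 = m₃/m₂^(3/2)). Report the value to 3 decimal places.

-0.929

x̄ = (16 + 18 - 32 + 4) / 4 = 1.5000
deviations (xᵢ − x̄): 14.5000, 16.5000, -33.5000, 2.5000
Σ(xᵢ − x̄)² = 1611.0000 ⇒ m₂ = 1611.0000/4 = 402.75000
Σ(xᵢ − x̄)³ = -30039.0000 ⇒ m₃ = -30039.0000/4 = -7509.75000
m₂^(3/2) = 402.75000^(1.5) = 8082.64163
g_1 = m₃ / m₂^(3/2) = -7509.75000 / 8082.64163 ≈ -0.929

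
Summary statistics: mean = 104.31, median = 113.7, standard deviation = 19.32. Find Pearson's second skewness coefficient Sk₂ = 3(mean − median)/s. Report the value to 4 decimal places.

-1.4581

Sk₂ = 3(104.31 − 113.7) / 19.32 = 3 × -9.3900 / 19.32
    = -28.1700 / 19.32 ≈ -1.4581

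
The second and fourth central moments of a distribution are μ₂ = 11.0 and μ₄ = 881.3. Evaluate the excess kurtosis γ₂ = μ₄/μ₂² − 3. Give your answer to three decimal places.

μ₂² = 11.0² = 121.00000
μ₄/μ₂² = 881.3 / 121.00000 = 7.28347
γ₂ = 7.28347 − 3 ≈ 4.283

4.283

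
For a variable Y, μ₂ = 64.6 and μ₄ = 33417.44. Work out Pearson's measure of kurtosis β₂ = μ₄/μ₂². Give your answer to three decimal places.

μ₂² = 64.6² = 4173.16000
μ₄/μ₂² = 33417.44 / 4173.16000 = 8.00771
β₂ ≈ 8.008

8.008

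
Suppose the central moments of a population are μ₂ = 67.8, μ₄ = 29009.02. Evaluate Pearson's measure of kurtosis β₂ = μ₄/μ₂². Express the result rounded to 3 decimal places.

μ₂² = 67.8² = 4596.84000
μ₄/μ₂² = 29009.02 / 4596.84000 = 6.31064
β₂ ≈ 6.311

6.311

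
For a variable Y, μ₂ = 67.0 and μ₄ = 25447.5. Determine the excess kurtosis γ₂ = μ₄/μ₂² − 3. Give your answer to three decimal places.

2.669

μ₂² = 67.0² = 4489.00000
μ₄/μ₂² = 25447.5 / 4489.00000 = 5.66886
γ₂ = 5.66886 − 3 ≈ 2.669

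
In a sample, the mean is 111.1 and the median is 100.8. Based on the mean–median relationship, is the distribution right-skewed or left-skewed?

right-skewed

mean − median = 111.1 − 100.8 = 10.3
mean > median ⇒ the longer tail is on the right ⇒ right-skewed (positively skewed).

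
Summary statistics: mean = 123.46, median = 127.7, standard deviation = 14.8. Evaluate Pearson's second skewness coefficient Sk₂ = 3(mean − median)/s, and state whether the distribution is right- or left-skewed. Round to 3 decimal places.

Sk₂ = 3(123.46 − 127.7) / 14.8 = 3 × -4.2400 / 14.8
    = -12.7200 / 14.8 ≈ -0.859
Sk₂ < 0 ⇒ mean < median ⇒ left-skewed (negative skew).

-0.859, left-skewed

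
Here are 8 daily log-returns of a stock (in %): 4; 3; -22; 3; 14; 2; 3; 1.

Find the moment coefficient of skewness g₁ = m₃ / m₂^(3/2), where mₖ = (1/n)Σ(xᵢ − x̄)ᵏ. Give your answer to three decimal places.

x̄ = (4 + 3 - 22 + 3 + 14 + 2 + 3 + 1) / 8 = 1.0000
deviations (xᵢ − x̄): 3.0000, 2.0000, -23.0000, 2.0000, 13.0000, 1.0000, 2.0000, 0.0000
Σ(xᵢ − x̄)² = 720.0000 ⇒ m₂ = 720.0000/8 = 90.00000
Σ(xᵢ − x̄)³ = -9918.0000 ⇒ m₃ = -9918.0000/8 = -1239.75000
m₂^(3/2) = 90.00000^(1.5) = 853.81497
g₁ = m₃ / m₂^(3/2) = -1239.75000 / 853.81497 ≈ -1.452

-1.452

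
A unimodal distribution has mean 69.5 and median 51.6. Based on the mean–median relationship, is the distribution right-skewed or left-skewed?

mean − median = 69.5 − 51.6 = 17.9
mean > median ⇒ the longer tail is on the right ⇒ right-skewed (positively skewed).

right-skewed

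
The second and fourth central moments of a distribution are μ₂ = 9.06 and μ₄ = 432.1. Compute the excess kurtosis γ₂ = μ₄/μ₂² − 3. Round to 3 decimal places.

2.264

μ₂² = 9.06² = 82.08360
μ₄/μ₂² = 432.1 / 82.08360 = 5.26415
γ₂ = 5.26415 − 3 ≈ 2.264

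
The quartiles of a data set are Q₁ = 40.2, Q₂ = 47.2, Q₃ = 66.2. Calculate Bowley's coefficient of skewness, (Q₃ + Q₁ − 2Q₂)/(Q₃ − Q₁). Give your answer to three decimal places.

0.462

numerator: Q₃ + Q₁ − 2Q₂ = 66.2 + 40.2 − 2×47.2 = 12.0000
denominator: Q₃ − Q₁ = 66.2 − 40.2 = 26.0000
Bowley skewness = 12.0000 / 26.0000 ≈ 0.462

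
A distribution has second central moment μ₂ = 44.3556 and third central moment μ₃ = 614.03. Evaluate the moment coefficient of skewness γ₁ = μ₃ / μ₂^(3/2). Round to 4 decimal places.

σ = √μ₂ = √44.3556 = 6.66000
σ³ = μ₂^(3/2) = 295.40830
γ₁ = μ₃/σ³ = 614.03 / 295.40830 ≈ 2.0786

2.0786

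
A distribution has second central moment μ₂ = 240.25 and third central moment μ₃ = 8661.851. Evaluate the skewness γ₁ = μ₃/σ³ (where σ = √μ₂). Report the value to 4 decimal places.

2.3260

σ = √μ₂ = √240.25 = 15.50000
σ³ = μ₂^(3/2) = 3723.87500
γ₁ = μ₃/σ³ = 8661.851 / 3723.87500 ≈ 2.3260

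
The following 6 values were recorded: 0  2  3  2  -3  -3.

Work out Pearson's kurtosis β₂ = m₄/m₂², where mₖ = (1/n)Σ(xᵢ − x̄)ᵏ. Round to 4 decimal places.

1.4249

x̄ = 0.1667
Σ(xᵢ − x̄)² = 34.8333 ⇒ m₂ = 5.80556
Σ(xᵢ − x̄)⁴ = 288.1528 ⇒ m₄ = 48.02546
m₂² = 33.70448
β₂ = m₄/m₂² = 48.02546 / 33.70448 ≈ 1.4249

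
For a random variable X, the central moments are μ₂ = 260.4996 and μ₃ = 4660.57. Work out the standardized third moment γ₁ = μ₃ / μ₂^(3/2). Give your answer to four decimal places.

1.1085

σ = √μ₂ = √260.4996 = 16.14000
σ³ = μ₂^(3/2) = 4204.46354
γ₁ = μ₃/σ³ = 4660.57 / 4204.46354 ≈ 1.1085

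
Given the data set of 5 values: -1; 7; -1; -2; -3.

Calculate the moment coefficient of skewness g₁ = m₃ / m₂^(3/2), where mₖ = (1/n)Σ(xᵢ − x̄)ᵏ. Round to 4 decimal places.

1.3364

x̄ = (-1 + 7 - 1 - 2 - 3) / 5 = 0.0000
deviations (xᵢ − x̄): -1.0000, 7.0000, -1.0000, -2.0000, -3.0000
Σ(xᵢ − x̄)² = 64.0000 ⇒ m₂ = 64.0000/5 = 12.80000
Σ(xᵢ − x̄)³ = 306.0000 ⇒ m₃ = 306.0000/5 = 61.20000
m₂^(3/2) = 12.80000^(1.5) = 45.79467
g₁ = m₃ / m₂^(3/2) = 61.20000 / 45.79467 ≈ 1.3364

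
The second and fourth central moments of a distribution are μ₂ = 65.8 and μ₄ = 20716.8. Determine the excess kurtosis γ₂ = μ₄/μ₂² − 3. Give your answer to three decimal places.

μ₂² = 65.8² = 4329.64000
μ₄/μ₂² = 20716.8 / 4329.64000 = 4.78488
γ₂ = 4.78488 − 3 ≈ 1.785

1.785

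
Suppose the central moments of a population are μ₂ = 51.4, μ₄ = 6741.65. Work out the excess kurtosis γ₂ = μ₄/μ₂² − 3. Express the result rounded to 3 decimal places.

μ₂² = 51.4² = 2641.96000
μ₄/μ₂² = 6741.65 / 2641.96000 = 2.55176
γ₂ = 2.55176 − 3 ≈ -0.448

-0.448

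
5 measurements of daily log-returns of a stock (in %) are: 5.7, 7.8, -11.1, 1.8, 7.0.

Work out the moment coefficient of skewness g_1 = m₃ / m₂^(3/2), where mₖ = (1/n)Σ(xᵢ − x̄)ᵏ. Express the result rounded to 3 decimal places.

-1.207

x̄ = (5.7 + 7.8 - 11.1 + 1.8 + 7.0) / 5 = 2.2400
deviations (xᵢ − x̄): 3.4600, 5.5600, -13.3400, -0.4400, 4.7600
Σ(xᵢ − x̄)² = 243.6920 ⇒ m₂ = 243.6920/5 = 48.73840
Σ(xᵢ − x̄)³ = -2052.8614 ⇒ m₃ = -2052.8614/5 = -410.57227
m₂^(3/2) = 48.73840^(1.5) = 340.25687
g_1 = m₃ / m₂^(3/2) = -410.57227 / 340.25687 ≈ -1.207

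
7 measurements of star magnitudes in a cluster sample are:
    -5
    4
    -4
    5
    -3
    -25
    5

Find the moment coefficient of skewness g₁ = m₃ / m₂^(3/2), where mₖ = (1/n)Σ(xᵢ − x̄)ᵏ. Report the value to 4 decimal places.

-1.3440

x̄ = (-5 + 4 - 4 + 5 - 3 - 25 + 5) / 7 = -3.2857
deviations (xᵢ − x̄): -1.7143, 7.2857, -0.7143, 8.2857, 0.2857, -21.7143, 8.2857
Σ(xᵢ − x̄)² = 665.4286 ⇒ m₂ = 665.4286/7 = 95.06122
Σ(xᵢ − x̄)³ = -8719.4694 ⇒ m₃ = -8719.4694/7 = -1245.63848
m₂^(3/2) = 95.06122^(1.5) = 926.84072
g₁ = m₃ / m₂^(3/2) = -1245.63848 / 926.84072 ≈ -1.3440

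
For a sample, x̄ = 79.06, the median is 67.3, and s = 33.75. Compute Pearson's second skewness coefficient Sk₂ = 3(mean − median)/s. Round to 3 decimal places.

Sk₂ = 3(79.06 − 67.3) / 33.75 = 3 × 11.7600 / 33.75
    = 35.2800 / 33.75 ≈ 1.045

1.045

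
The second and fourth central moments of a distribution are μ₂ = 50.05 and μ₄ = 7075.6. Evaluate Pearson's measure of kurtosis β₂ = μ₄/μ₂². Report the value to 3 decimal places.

2.825

μ₂² = 50.05² = 2505.00250
μ₄/μ₂² = 7075.6 / 2505.00250 = 2.82459
β₂ ≈ 2.825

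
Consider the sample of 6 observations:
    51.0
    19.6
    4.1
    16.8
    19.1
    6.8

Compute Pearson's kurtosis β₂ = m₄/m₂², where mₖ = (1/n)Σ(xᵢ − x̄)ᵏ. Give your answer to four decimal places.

x̄ = 19.5667
Σ(xᵢ − x̄)² = 1398.1333 ⇒ m₂ = 233.02222
Σ(xᵢ − x̄)⁴ = 1060100.3840 ⇒ m₄ = 176683.39734
m₂² = 54299.35605
β₂ = m₄/m₂² = 176683.39734 / 54299.35605 ≈ 3.2539

3.2539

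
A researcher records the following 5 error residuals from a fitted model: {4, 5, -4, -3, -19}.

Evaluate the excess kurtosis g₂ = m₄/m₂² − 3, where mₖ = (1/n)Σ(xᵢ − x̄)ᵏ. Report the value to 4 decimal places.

x̄ = -3.4000
Σ(xᵢ − x̄)² = 369.2000 ⇒ m₂ = 73.84000
Σ(xᵢ − x̄)⁴ = 67201.6160 ⇒ m₄ = 13440.32320
m₂² = 5452.34560
g₂ = m₄/m₂² − 3 = 2.46505 − 3 ≈ -0.5349

-0.5349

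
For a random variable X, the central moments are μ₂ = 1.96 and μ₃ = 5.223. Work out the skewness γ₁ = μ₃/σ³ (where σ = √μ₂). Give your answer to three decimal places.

σ = √μ₂ = √1.96 = 1.40000
σ³ = μ₂^(3/2) = 2.74400
γ₁ = μ₃/σ³ = 5.223 / 2.74400 ≈ 1.903

1.903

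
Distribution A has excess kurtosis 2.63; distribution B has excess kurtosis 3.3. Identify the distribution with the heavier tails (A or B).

Higher excess kurtosis ⇒ heavier tails relative to the normal distribution.
2.63 vs 3.3: the larger is 3.3, so B has heavier tails.

B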